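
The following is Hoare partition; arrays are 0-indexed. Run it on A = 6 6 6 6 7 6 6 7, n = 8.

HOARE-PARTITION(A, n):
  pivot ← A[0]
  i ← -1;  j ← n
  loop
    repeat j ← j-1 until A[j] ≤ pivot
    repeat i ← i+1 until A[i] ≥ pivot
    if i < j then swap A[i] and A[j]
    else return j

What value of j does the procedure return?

2

pivot=6
j stops at 6 (6), i stops at 0 (6); swap ⇒ 6 6 6 6 7 6 6 7
j stops at 5 (6), i stops at 1 (6); swap ⇒ 6 6 6 6 7 6 6 7
j stops at 3 (6), i stops at 2 (6); swap ⇒ 6 6 6 6 7 6 6 7
j stops at 2, i stops at 3; i≥j ⇒ return 2. A=6 6 6 6 7 6 6 7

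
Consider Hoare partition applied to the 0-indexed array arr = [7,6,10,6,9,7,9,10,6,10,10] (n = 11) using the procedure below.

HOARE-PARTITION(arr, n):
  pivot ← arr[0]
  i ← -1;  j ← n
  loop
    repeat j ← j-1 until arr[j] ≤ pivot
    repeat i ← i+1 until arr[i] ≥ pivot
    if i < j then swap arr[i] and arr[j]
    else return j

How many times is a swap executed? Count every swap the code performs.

2

pivot=7
j stops at 8 (6), i stops at 0 (7); swap ⇒ [6,6,10,6,9,7,9,10,7,10,10]
j stops at 5 (7), i stops at 2 (10); swap ⇒ [6,6,7,6,9,10,9,10,7,10,10]
j stops at 3, i stops at 4; i≥j ⇒ return 3. arr=[6,6,7,6,9,10,9,10,7,10,10]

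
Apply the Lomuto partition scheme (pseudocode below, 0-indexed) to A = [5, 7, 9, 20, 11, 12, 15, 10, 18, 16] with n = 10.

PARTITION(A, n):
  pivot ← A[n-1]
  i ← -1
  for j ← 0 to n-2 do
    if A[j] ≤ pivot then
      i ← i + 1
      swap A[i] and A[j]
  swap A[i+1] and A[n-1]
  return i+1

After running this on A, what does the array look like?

[5, 7, 9, 11, 12, 15, 10, 16, 18, 20]

pivot = A[9] = 16; i = -1
j=0: A[0]=5 ≤ 16 → i=0, swap A[0],A[0] (no change) → [5, 7, 9, 20, 11, 12, 15, 10, 18, 16]
j=1: A[1]=7 ≤ 16 → i=1, swap A[1],A[1] (no change) → [5, 7, 9, 20, 11, 12, 15, 10, 18, 16]
j=2: A[2]=9 ≤ 16 → i=2, swap A[2],A[2] (no change) → [5, 7, 9, 20, 11, 12, 15, 10, 18, 16]
j=3: A[3]=20 > 16 → no swap
j=4: A[4]=11 ≤ 16 → i=3, swap A[3],A[4] → [5, 7, 9, 11, 20, 12, 15, 10, 18, 16]
j=5: A[5]=12 ≤ 16 → i=4, swap A[4],A[5] → [5, 7, 9, 11, 12, 20, 15, 10, 18, 16]
j=6: A[6]=15 ≤ 16 → i=5, swap A[5],A[6] → [5, 7, 9, 11, 12, 15, 20, 10, 18, 16]
j=7: A[7]=10 ≤ 16 → i=6, swap A[6],A[7] → [5, 7, 9, 11, 12, 15, 10, 20, 18, 16]
j=8: A[8]=18 > 16 → no swap
final swap A[7],A[9] → [5, 7, 9, 11, 12, 15, 10, 16, 18, 20]; return 7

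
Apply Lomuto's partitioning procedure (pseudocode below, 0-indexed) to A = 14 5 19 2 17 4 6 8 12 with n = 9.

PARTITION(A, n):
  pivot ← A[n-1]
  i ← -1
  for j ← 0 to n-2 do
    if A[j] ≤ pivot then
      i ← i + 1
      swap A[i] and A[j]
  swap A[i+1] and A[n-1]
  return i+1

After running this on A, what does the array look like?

5 2 4 6 8 12 14 17 19

pivot = A[8] = 12; i = -1
j=0: A[0]=14 > 12 → no swap
j=1: A[1]=5 ≤ 12 → i=0, swap A[0],A[1] → 5 14 19 2 17 4 6 8 12
j=2: A[2]=19 > 12 → no swap
j=3: A[3]=2 ≤ 12 → i=1, swap A[1],A[3] → 5 2 19 14 17 4 6 8 12
j=4: A[4]=17 > 12 → no swap
j=5: A[5]=4 ≤ 12 → i=2, swap A[2],A[5] → 5 2 4 14 17 19 6 8 12
j=6: A[6]=6 ≤ 12 → i=3, swap A[3],A[6] → 5 2 4 6 17 19 14 8 12
j=7: A[7]=8 ≤ 12 → i=4, swap A[4],A[7] → 5 2 4 6 8 19 14 17 12
final swap A[5],A[8] → 5 2 4 6 8 12 14 17 19; return 5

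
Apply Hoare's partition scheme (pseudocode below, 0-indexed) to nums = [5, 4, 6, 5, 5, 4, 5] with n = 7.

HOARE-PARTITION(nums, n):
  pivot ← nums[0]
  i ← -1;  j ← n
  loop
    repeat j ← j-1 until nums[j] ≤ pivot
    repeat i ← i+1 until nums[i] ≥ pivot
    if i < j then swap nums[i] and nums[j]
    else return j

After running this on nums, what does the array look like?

[5, 4, 4, 5, 5, 6, 5]

pivot=5
j stops at 6 (5), i stops at 0 (5); swap ⇒ [5, 4, 6, 5, 5, 4, 5]
j stops at 5 (4), i stops at 2 (6); swap ⇒ [5, 4, 4, 5, 5, 6, 5]
j stops at 4 (5), i stops at 3 (5); swap ⇒ [5, 4, 4, 5, 5, 6, 5]
j stops at 3, i stops at 4; i≥j ⇒ return 3. nums=[5, 4, 4, 5, 5, 6, 5]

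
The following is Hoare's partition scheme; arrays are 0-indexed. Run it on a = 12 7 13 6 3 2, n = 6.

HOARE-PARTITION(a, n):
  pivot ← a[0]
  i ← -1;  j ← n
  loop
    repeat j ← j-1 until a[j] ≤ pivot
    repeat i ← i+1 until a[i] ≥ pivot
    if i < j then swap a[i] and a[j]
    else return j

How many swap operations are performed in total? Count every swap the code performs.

pivot = a[0] = 12; i = -1, j = 6
j→5 (a[5]=2≤12), i→0 (a[0]=12≥12); i<j, swap → 2 7 13 6 3 12
j→4 (a[4]=3≤12), i→2 (a[2]=13≥12); i<j, swap → 2 7 3 6 13 12
j→3, i→4; i≥j, return j=3. a = 2 7 3 6 13 12

2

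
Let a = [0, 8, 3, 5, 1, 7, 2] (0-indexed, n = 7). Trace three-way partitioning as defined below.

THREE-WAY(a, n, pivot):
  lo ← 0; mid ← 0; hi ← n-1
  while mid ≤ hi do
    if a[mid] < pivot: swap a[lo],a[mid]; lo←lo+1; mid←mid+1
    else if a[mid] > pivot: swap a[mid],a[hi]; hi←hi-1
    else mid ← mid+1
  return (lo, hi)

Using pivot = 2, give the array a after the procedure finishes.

lo=0 mid=0 hi=6
0<2: swap(0,0), lo=1 mid=1 ⇒ [0, 8, 3, 5, 1, 7, 2]
8>2: swap(1,6), hi=5 ⇒ [0, 2, 3, 5, 1, 7, 8]
2=2: mid=2
3>2: swap(2,5), hi=4 ⇒ [0, 2, 7, 5, 1, 3, 8]
7>2: swap(2,4), hi=3 ⇒ [0, 2, 1, 5, 7, 3, 8]
1<2: swap(1,2), lo=2 mid=3 ⇒ [0, 1, 2, 5, 7, 3, 8]
5>2: swap(3,3), hi=2 ⇒ [0, 1, 2, 5, 7, 3, 8]
done. lo=2 hi=2; a=[0, 1, 2, 5, 7, 3, 8]

[0, 1, 2, 5, 7, 3, 8]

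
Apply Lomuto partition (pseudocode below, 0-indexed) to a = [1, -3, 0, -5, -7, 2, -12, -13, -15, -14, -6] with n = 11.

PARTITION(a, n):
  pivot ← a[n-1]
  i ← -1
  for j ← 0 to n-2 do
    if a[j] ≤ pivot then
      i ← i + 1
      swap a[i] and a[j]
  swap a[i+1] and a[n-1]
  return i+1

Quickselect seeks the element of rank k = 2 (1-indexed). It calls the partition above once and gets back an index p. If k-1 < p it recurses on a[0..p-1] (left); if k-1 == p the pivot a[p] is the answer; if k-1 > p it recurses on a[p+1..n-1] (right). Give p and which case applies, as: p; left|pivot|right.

5; left

pivot = a[10] = -6; i = -1
j=0: a[0]=1 > -6 → no swap
j=1: a[1]=-3 > -6 → no swap
j=2: a[2]=0 > -6 → no swap
j=3: a[3]=-5 > -6 → no swap
j=4: a[4]=-7 ≤ -6 → i=0, swap a[0],a[4] → [-7, -3, 0, -5, 1, 2, -12, -13, -15, -14, -6]
j=5: a[5]=2 > -6 → no swap
j=6: a[6]=-12 ≤ -6 → i=1, swap a[1],a[6] → [-7, -12, 0, -5, 1, 2, -3, -13, -15, -14, -6]
j=7: a[7]=-13 ≤ -6 → i=2, swap a[2],a[7] → [-7, -12, -13, -5, 1, 2, -3, 0, -15, -14, -6]
j=8: a[8]=-15 ≤ -6 → i=3, swap a[3],a[8] → [-7, -12, -13, -15, 1, 2, -3, 0, -5, -14, -6]
j=9: a[9]=-14 ≤ -6 → i=4, swap a[4],a[9] → [-7, -12, -13, -15, -14, 2, -3, 0, -5, 1, -6]
final swap a[5],a[10] → [-7, -12, -13, -15, -14, -6, -3, 0, -5, 1, 2]; return 5
p = 5; k-1 = 1 < 5 ⇒ left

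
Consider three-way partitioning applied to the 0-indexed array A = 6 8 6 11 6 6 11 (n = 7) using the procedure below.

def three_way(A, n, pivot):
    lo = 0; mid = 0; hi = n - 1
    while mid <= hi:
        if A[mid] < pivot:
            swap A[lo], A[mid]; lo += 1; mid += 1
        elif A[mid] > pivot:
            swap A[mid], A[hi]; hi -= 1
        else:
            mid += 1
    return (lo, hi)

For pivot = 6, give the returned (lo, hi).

lo=0 mid=0 hi=6
6=6: mid=1
8>6: swap(1,6), hi=5 ⇒ 6 11 6 11 6 6 8
11>6: swap(1,5), hi=4 ⇒ 6 6 6 11 6 11 8
6=6: mid=2
6=6: mid=3
11>6: swap(3,4), hi=3 ⇒ 6 6 6 6 11 11 8
6=6: mid=4
done. lo=0 hi=3; A=6 6 6 6 11 11 8

(0, 3)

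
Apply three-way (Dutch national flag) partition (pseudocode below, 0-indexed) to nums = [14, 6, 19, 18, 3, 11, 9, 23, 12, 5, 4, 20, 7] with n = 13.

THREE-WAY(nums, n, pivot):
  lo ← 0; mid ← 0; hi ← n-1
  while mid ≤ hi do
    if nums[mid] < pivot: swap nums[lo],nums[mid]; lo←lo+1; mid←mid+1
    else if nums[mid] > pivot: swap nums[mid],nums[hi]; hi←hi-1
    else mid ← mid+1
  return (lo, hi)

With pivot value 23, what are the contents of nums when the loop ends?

lo=0 mid=0 hi=12
14<23: swap(0,0), lo=1 mid=1 ⇒ [14, 6, 19, 18, 3, 11, 9, 23, 12, 5, 4, 20, 7]
6<23: swap(1,1), lo=2 mid=2 ⇒ [14, 6, 19, 18, 3, 11, 9, 23, 12, 5, 4, 20, 7]
19<23: swap(2,2), lo=3 mid=3 ⇒ [14, 6, 19, 18, 3, 11, 9, 23, 12, 5, 4, 20, 7]
18<23: swap(3,3), lo=4 mid=4 ⇒ [14, 6, 19, 18, 3, 11, 9, 23, 12, 5, 4, 20, 7]
3<23: swap(4,4), lo=5 mid=5 ⇒ [14, 6, 19, 18, 3, 11, 9, 23, 12, 5, 4, 20, 7]
11<23: swap(5,5), lo=6 mid=6 ⇒ [14, 6, 19, 18, 3, 11, 9, 23, 12, 5, 4, 20, 7]
9<23: swap(6,6), lo=7 mid=7 ⇒ [14, 6, 19, 18, 3, 11, 9, 23, 12, 5, 4, 20, 7]
23=23: mid=8
12<23: swap(7,8), lo=8 mid=9 ⇒ [14, 6, 19, 18, 3, 11, 9, 12, 23, 5, 4, 20, 7]
5<23: swap(8,9), lo=9 mid=10 ⇒ [14, 6, 19, 18, 3, 11, 9, 12, 5, 23, 4, 20, 7]
4<23: swap(9,10), lo=10 mid=11 ⇒ [14, 6, 19, 18, 3, 11, 9, 12, 5, 4, 23, 20, 7]
20<23: swap(10,11), lo=11 mid=12 ⇒ [14, 6, 19, 18, 3, 11, 9, 12, 5, 4, 20, 23, 7]
7<23: swap(11,12), lo=12 mid=13 ⇒ [14, 6, 19, 18, 3, 11, 9, 12, 5, 4, 20, 7, 23]
done. lo=12 hi=12; nums=[14, 6, 19, 18, 3, 11, 9, 12, 5, 4, 20, 7, 23]

[14, 6, 19, 18, 3, 11, 9, 12, 5, 4, 20, 7, 23]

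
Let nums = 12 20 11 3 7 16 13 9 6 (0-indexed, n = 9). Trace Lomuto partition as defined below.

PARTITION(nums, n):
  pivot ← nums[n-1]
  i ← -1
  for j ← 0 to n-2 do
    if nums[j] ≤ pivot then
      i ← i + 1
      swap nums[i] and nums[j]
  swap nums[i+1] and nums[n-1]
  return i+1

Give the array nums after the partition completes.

3 6 11 12 7 16 13 9 20

pivot = nums[8] = 6; i = -1
j=0: nums[0]=12 > 6 → no swap
j=1: nums[1]=20 > 6 → no swap
j=2: nums[2]=11 > 6 → no swap
j=3: nums[3]=3 ≤ 6 → i=0, swap nums[0],nums[3] → 3 20 11 12 7 16 13 9 6
j=4: nums[4]=7 > 6 → no swap
j=5: nums[5]=16 > 6 → no swap
j=6: nums[6]=13 > 6 → no swap
j=7: nums[7]=9 > 6 → no swap
final swap nums[1],nums[8] → 3 6 11 12 7 16 13 9 20; return 1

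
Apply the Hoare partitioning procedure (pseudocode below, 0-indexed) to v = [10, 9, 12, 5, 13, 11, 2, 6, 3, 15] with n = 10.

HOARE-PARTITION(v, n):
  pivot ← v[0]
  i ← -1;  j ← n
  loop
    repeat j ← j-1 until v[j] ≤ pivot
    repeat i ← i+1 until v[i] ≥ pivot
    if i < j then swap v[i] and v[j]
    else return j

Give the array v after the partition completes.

[3, 9, 6, 5, 2, 11, 13, 12, 10, 15]

pivot=10
j stops at 8 (3), i stops at 0 (10); swap ⇒ [3, 9, 12, 5, 13, 11, 2, 6, 10, 15]
j stops at 7 (6), i stops at 2 (12); swap ⇒ [3, 9, 6, 5, 13, 11, 2, 12, 10, 15]
j stops at 6 (2), i stops at 4 (13); swap ⇒ [3, 9, 6, 5, 2, 11, 13, 12, 10, 15]
j stops at 4, i stops at 5; i≥j ⇒ return 4. v=[3, 9, 6, 5, 2, 11, 13, 12, 10, 15]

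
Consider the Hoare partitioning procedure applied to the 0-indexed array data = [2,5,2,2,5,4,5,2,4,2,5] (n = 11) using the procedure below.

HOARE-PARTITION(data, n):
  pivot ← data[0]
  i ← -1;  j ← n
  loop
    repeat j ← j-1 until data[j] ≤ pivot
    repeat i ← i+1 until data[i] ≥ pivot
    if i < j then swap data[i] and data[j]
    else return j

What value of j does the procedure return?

pivot = data[0] = 2; i = -1, j = 11
j→9 (data[9]=2≤2), i→0 (data[0]=2≥2); i<j, swap → [2,5,2,2,5,4,5,2,4,2,5]
j→7 (data[7]=2≤2), i→1 (data[1]=5≥2); i<j, swap → [2,2,2,2,5,4,5,5,4,2,5]
j→3 (data[3]=2≤2), i→2 (data[2]=2≥2); i<j, swap → [2,2,2,2,5,4,5,5,4,2,5]
j→2, i→3; i≥j, return j=2. data = [2,2,2,2,5,4,5,5,4,2,5]

2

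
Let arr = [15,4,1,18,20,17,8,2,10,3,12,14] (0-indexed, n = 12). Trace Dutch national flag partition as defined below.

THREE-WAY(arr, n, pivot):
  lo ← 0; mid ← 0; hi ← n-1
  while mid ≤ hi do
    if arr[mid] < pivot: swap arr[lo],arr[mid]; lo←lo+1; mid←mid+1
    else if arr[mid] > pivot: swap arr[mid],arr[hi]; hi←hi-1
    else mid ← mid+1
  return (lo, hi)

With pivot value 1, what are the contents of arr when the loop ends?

[1,4,18,20,17,8,2,10,3,12,14,15]

lo=0 mid=0 hi=11
15>1: swap(0,11), hi=10 ⇒ [14,4,1,18,20,17,8,2,10,3,12,15]
14>1: swap(0,10), hi=9 ⇒ [12,4,1,18,20,17,8,2,10,3,14,15]
12>1: swap(0,9), hi=8 ⇒ [3,4,1,18,20,17,8,2,10,12,14,15]
3>1: swap(0,8), hi=7 ⇒ [10,4,1,18,20,17,8,2,3,12,14,15]
10>1: swap(0,7), hi=6 ⇒ [2,4,1,18,20,17,8,10,3,12,14,15]
2>1: swap(0,6), hi=5 ⇒ [8,4,1,18,20,17,2,10,3,12,14,15]
8>1: swap(0,5), hi=4 ⇒ [17,4,1,18,20,8,2,10,3,12,14,15]
17>1: swap(0,4), hi=3 ⇒ [20,4,1,18,17,8,2,10,3,12,14,15]
20>1: swap(0,3), hi=2 ⇒ [18,4,1,20,17,8,2,10,3,12,14,15]
18>1: swap(0,2), hi=1 ⇒ [1,4,18,20,17,8,2,10,3,12,14,15]
1=1: mid=1
4>1: swap(1,1), hi=0 ⇒ [1,4,18,20,17,8,2,10,3,12,14,15]
done. lo=0 hi=0; arr=[1,4,18,20,17,8,2,10,3,12,14,15]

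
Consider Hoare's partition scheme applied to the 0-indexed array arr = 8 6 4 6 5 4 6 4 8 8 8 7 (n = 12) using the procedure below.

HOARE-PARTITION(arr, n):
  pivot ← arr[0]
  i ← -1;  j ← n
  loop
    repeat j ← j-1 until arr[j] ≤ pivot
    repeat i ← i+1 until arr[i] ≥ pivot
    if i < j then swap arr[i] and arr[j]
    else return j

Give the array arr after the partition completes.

7 6 4 6 5 4 6 4 8 8 8 8

pivot=8
j stops at 11 (7), i stops at 0 (8); swap ⇒ 7 6 4 6 5 4 6 4 8 8 8 8
j stops at 10 (8), i stops at 8 (8); swap ⇒ 7 6 4 6 5 4 6 4 8 8 8 8
j stops at 9, i stops at 9; i≥j ⇒ return 9. arr=7 6 4 6 5 4 6 4 8 8 8 8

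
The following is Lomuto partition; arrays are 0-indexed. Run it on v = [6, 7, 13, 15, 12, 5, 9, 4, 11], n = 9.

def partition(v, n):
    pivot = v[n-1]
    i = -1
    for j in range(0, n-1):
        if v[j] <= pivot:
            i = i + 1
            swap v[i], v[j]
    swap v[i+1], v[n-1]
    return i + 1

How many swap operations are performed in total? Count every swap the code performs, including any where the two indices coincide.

6

pivot = v[8] = 11; i = -1
j=0: v[0]=6 ≤ 11 → i=0, swap v[0],v[0] (no change) → [6, 7, 13, 15, 12, 5, 9, 4, 11]
j=1: v[1]=7 ≤ 11 → i=1, swap v[1],v[1] (no change) → [6, 7, 13, 15, 12, 5, 9, 4, 11]
j=2: v[2]=13 > 11 → no swap
j=3: v[3]=15 > 11 → no swap
j=4: v[4]=12 > 11 → no swap
j=5: v[5]=5 ≤ 11 → i=2, swap v[2],v[5] → [6, 7, 5, 15, 12, 13, 9, 4, 11]
j=6: v[6]=9 ≤ 11 → i=3, swap v[3],v[6] → [6, 7, 5, 9, 12, 13, 15, 4, 11]
j=7: v[7]=4 ≤ 11 → i=4, swap v[4],v[7] → [6, 7, 5, 9, 4, 13, 15, 12, 11]
final swap v[5],v[8] → [6, 7, 5, 9, 4, 11, 15, 12, 13]; return 5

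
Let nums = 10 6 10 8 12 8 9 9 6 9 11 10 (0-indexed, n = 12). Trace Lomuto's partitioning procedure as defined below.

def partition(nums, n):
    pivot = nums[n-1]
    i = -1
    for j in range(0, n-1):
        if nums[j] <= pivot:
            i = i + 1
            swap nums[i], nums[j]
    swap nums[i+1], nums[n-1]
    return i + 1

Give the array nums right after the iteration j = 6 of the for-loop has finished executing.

10 6 10 8 8 9 12 9 6 9 11 10

pivot = nums[11] = 10; i = -1
j=0: nums[0]=10 ≤ 10 → i=0, swap nums[0],nums[0] (no change) → 10 6 10 8 12 8 9 9 6 9 11 10
j=1: nums[1]=6 ≤ 10 → i=1, swap nums[1],nums[1] (no change) → 10 6 10 8 12 8 9 9 6 9 11 10
j=2: nums[2]=10 ≤ 10 → i=2, swap nums[2],nums[2] (no change) → 10 6 10 8 12 8 9 9 6 9 11 10
j=3: nums[3]=8 ≤ 10 → i=3, swap nums[3],nums[3] (no change) → 10 6 10 8 12 8 9 9 6 9 11 10
j=4: nums[4]=12 > 10 → no swap
j=5: nums[5]=8 ≤ 10 → i=4, swap nums[4],nums[5] → 10 6 10 8 8 12 9 9 6 9 11 10
j=6: nums[6]=9 ≤ 10 → i=5, swap nums[5],nums[6] → 10 6 10 8 8 9 12 9 6 9 11 10
(after j=6) nums = 10 6 10 8 8 9 12 9 6 9 11 10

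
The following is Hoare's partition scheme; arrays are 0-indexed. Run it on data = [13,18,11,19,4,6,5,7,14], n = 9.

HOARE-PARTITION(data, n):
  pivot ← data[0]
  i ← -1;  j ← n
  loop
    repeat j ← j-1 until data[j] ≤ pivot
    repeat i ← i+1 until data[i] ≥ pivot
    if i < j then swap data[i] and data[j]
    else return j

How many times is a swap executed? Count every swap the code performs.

3

pivot=13
j stops at 7 (7), i stops at 0 (13); swap ⇒ [7,18,11,19,4,6,5,13,14]
j stops at 6 (5), i stops at 1 (18); swap ⇒ [7,5,11,19,4,6,18,13,14]
j stops at 5 (6), i stops at 3 (19); swap ⇒ [7,5,11,6,4,19,18,13,14]
j stops at 4, i stops at 5; i≥j ⇒ return 4. data=[7,5,11,6,4,19,18,13,14]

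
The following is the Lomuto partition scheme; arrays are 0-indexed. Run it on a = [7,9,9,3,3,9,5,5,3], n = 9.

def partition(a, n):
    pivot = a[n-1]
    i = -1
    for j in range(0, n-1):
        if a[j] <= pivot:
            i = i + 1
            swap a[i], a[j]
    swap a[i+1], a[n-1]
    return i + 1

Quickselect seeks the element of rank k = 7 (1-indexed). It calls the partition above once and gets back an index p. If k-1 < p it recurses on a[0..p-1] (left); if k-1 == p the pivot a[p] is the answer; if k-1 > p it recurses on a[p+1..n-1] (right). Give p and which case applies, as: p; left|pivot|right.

pivot = a[8] = 3; i = -1
j=0: a[0]=7 > 3 → no swap
j=1: a[1]=9 > 3 → no swap
j=2: a[2]=9 > 3 → no swap
j=3: a[3]=3 ≤ 3 → i=0, swap a[0],a[3] → [3,9,9,7,3,9,5,5,3]
j=4: a[4]=3 ≤ 3 → i=1, swap a[1],a[4] → [3,3,9,7,9,9,5,5,3]
j=5: a[5]=9 > 3 → no swap
j=6: a[6]=5 > 3 → no swap
j=7: a[7]=5 > 3 → no swap
final swap a[2],a[8] → [3,3,3,7,9,9,5,5,9]; return 2
p = 2; k-1 = 6 > 2 ⇒ right

2; right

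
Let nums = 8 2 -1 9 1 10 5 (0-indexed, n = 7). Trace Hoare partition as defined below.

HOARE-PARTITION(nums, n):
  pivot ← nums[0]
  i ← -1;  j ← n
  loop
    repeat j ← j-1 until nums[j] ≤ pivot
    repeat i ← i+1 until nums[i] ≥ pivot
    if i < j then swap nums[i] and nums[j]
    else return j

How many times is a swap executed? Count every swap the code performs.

pivot=8
j stops at 6 (5), i stops at 0 (8); swap ⇒ 5 2 -1 9 1 10 8
j stops at 4 (1), i stops at 3 (9); swap ⇒ 5 2 -1 1 9 10 8
j stops at 3, i stops at 4; i≥j ⇒ return 3. nums=5 2 -1 1 9 10 8

2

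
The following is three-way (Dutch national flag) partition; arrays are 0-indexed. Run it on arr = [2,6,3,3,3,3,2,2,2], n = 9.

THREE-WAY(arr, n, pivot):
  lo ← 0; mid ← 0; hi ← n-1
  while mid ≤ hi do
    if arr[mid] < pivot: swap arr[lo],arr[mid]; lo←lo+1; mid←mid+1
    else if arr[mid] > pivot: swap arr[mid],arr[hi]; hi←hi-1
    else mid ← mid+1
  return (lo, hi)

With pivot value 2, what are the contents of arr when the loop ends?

[2,2,2,2,3,3,3,3,6]

lo=0 mid=0 hi=8
2=2: mid=1
6>2: swap(1,8), hi=7 ⇒ [2,2,3,3,3,3,2,2,6]
2=2: mid=2
3>2: swap(2,7), hi=6 ⇒ [2,2,2,3,3,3,2,3,6]
2=2: mid=3
3>2: swap(3,6), hi=5 ⇒ [2,2,2,2,3,3,3,3,6]
2=2: mid=4
3>2: swap(4,5), hi=4 ⇒ [2,2,2,2,3,3,3,3,6]
3>2: swap(4,4), hi=3 ⇒ [2,2,2,2,3,3,3,3,6]
done. lo=0 hi=3; arr=[2,2,2,2,3,3,3,3,6]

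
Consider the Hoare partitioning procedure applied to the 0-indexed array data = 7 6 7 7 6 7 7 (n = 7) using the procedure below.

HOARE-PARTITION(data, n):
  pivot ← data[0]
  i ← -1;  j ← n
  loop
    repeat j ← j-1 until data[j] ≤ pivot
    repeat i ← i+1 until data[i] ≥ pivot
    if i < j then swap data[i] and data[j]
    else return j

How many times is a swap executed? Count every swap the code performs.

pivot = data[0] = 7; i = -1, j = 7
j→6 (data[6]=7≤7), i→0 (data[0]=7≥7); i<j, swap → 7 6 7 7 6 7 7
j→5 (data[5]=7≤7), i→2 (data[2]=7≥7); i<j, swap → 7 6 7 7 6 7 7
j→4 (data[4]=6≤7), i→3 (data[3]=7≥7); i<j, swap → 7 6 7 6 7 7 7
j→3, i→4; i≥j, return j=3. data = 7 6 7 6 7 7 7

3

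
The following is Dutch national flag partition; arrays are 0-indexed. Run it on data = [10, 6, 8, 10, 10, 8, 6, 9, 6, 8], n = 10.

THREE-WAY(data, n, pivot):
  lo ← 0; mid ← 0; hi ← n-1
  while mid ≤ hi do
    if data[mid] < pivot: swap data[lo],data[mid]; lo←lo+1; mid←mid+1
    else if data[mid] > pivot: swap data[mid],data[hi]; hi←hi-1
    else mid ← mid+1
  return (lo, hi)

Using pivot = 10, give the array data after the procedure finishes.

[6, 8, 8, 6, 9, 6, 8, 10, 10, 10]

pivot = 10; lo=0, mid=0, hi=9
data[mid]=10=10: mid=1
data[mid]=6<10: swap data[0],data[1]; lo=1,mid=2 → [6, 10, 8, 10, 10, 8, 6, 9, 6, 8]
data[mid]=8<10: swap data[1],data[2]; lo=2,mid=3 → [6, 8, 10, 10, 10, 8, 6, 9, 6, 8]
data[mid]=10=10: mid=4
data[mid]=10=10: mid=5
data[mid]=8<10: swap data[2],data[5]; lo=3,mid=6 → [6, 8, 8, 10, 10, 10, 6, 9, 6, 8]
data[mid]=6<10: swap data[3],data[6]; lo=4,mid=7 → [6, 8, 8, 6, 10, 10, 10, 9, 6, 8]
data[mid]=9<10: swap data[4],data[7]; lo=5,mid=8 → [6, 8, 8, 6, 9, 10, 10, 10, 6, 8]
data[mid]=6<10: swap data[5],data[8]; lo=6,mid=9 → [6, 8, 8, 6, 9, 6, 10, 10, 10, 8]
data[mid]=8<10: swap data[6],data[9]; lo=7,mid=10 → [6, 8, 8, 6, 9, 6, 8, 10, 10, 10]
end: lo=7, hi=9; data = [6, 8, 8, 6, 9, 6, 8, 10, 10, 10]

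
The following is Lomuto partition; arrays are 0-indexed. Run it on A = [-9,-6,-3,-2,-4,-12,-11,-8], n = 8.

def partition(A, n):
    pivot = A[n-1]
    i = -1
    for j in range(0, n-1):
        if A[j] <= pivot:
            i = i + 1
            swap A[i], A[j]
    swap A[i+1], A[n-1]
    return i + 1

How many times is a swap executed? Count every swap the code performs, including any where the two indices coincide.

4

pivot=-8, i=-1
j=0: -9≤-8, i=0, swap(0,0) ⇒ [-9,-6,-3,-2,-4,-12,-11,-8]
j=1: -6>-8, skip
j=2: -3>-8, skip
j=3: -2>-8, skip
j=4: -4>-8, skip
j=5: -12≤-8, i=1, swap(1,5) ⇒ [-9,-12,-3,-2,-4,-6,-11,-8]
j=6: -11≤-8, i=2, swap(2,6) ⇒ [-9,-12,-11,-2,-4,-6,-3,-8]
swap(3,7) ⇒ [-9,-12,-11,-8,-4,-6,-3,-2]; return 3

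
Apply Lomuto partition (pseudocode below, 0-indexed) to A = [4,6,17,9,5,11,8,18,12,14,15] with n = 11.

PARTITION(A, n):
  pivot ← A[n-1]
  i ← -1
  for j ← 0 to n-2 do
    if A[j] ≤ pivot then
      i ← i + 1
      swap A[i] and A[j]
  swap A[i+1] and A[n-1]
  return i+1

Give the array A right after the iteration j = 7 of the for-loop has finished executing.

pivot=15, i=-1
j=0: 4≤15, i=0, swap(0,0) ⇒ [4,6,17,9,5,11,8,18,12,14,15]
j=1: 6≤15, i=1, swap(1,1) ⇒ [4,6,17,9,5,11,8,18,12,14,15]
j=2: 17>15, skip
j=3: 9≤15, i=2, swap(2,3) ⇒ [4,6,9,17,5,11,8,18,12,14,15]
j=4: 5≤15, i=3, swap(3,4) ⇒ [4,6,9,5,17,11,8,18,12,14,15]
j=5: 11≤15, i=4, swap(4,5) ⇒ [4,6,9,5,11,17,8,18,12,14,15]
j=6: 8≤15, i=5, swap(5,6) ⇒ [4,6,9,5,11,8,17,18,12,14,15]
j=7: 18>15, skip
(after j=7) A = [4,6,9,5,11,8,17,18,12,14,15]

[4,6,9,5,11,8,17,18,12,14,15]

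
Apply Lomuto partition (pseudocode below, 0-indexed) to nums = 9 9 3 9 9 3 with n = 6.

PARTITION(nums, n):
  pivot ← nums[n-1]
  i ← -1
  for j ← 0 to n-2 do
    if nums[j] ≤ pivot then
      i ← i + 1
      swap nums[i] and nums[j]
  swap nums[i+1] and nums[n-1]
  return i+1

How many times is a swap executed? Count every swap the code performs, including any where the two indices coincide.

2

pivot=3, i=-1
j=0: 9>3, skip
j=1: 9>3, skip
j=2: 3≤3, i=0, swap(0,2) ⇒ 3 9 9 9 9 3
j=3: 9>3, skip
j=4: 9>3, skip
swap(1,5) ⇒ 3 3 9 9 9 9; return 1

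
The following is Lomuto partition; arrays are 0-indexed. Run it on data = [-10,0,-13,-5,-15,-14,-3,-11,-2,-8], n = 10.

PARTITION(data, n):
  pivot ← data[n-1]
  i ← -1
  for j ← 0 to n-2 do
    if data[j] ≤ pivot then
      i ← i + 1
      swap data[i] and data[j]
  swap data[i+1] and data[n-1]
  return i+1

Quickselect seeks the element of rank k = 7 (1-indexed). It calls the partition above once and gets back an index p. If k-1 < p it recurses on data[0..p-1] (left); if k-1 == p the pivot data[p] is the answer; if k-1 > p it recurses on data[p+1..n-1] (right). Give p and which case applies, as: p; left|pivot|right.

pivot=-8, i=-1
j=0: -10≤-8, i=0, swap(0,0) ⇒ [-10,0,-13,-5,-15,-14,-3,-11,-2,-8]
j=1: 0>-8, skip
j=2: -13≤-8, i=1, swap(1,2) ⇒ [-10,-13,0,-5,-15,-14,-3,-11,-2,-8]
j=3: -5>-8, skip
j=4: -15≤-8, i=2, swap(2,4) ⇒ [-10,-13,-15,-5,0,-14,-3,-11,-2,-8]
j=5: -14≤-8, i=3, swap(3,5) ⇒ [-10,-13,-15,-14,0,-5,-3,-11,-2,-8]
j=6: -3>-8, skip
j=7: -11≤-8, i=4, swap(4,7) ⇒ [-10,-13,-15,-14,-11,-5,-3,0,-2,-8]
j=8: -2>-8, skip
swap(5,9) ⇒ [-10,-13,-15,-14,-11,-8,-3,0,-2,-5]; return 5
p = 5; k-1 = 6 > 5 ⇒ right

5; right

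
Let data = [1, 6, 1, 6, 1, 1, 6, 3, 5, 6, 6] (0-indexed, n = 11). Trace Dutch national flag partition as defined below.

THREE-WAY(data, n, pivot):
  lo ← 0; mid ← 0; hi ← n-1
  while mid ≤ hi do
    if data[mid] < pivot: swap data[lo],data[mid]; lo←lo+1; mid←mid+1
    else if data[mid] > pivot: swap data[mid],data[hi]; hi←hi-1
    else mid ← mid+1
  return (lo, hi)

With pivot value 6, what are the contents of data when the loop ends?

[1, 1, 1, 1, 3, 5, 6, 6, 6, 6, 6]

pivot = 6; lo=0, mid=0, hi=10
data[mid]=1<6: swap data[0],data[0]; lo=1,mid=1 → [1, 6, 1, 6, 1, 1, 6, 3, 5, 6, 6]
data[mid]=6=6: mid=2
data[mid]=1<6: swap data[1],data[2]; lo=2,mid=3 → [1, 1, 6, 6, 1, 1, 6, 3, 5, 6, 6]
data[mid]=6=6: mid=4
data[mid]=1<6: swap data[2],data[4]; lo=3,mid=5 → [1, 1, 1, 6, 6, 1, 6, 3, 5, 6, 6]
data[mid]=1<6: swap data[3],data[5]; lo=4,mid=6 → [1, 1, 1, 1, 6, 6, 6, 3, 5, 6, 6]
data[mid]=6=6: mid=7
data[mid]=3<6: swap data[4],data[7]; lo=5,mid=8 → [1, 1, 1, 1, 3, 6, 6, 6, 5, 6, 6]
data[mid]=5<6: swap data[5],data[8]; lo=6,mid=9 → [1, 1, 1, 1, 3, 5, 6, 6, 6, 6, 6]
data[mid]=6=6: mid=10
data[mid]=6=6: mid=11
end: lo=6, hi=10; data = [1, 1, 1, 1, 3, 5, 6, 6, 6, 6, 6]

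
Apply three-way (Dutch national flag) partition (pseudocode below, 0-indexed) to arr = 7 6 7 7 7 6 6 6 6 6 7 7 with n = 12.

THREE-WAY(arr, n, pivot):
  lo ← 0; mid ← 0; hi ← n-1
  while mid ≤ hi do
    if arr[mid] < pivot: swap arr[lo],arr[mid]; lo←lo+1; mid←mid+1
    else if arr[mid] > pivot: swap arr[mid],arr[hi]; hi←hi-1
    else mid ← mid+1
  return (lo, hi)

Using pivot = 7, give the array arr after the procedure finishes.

pivot = 7; lo=0, mid=0, hi=11
arr[mid]=7=7: mid=1
arr[mid]=6<7: swap arr[0],arr[1]; lo=1,mid=2 → 6 7 7 7 7 6 6 6 6 6 7 7
arr[mid]=7=7: mid=3
arr[mid]=7=7: mid=4
arr[mid]=7=7: mid=5
arr[mid]=6<7: swap arr[1],arr[5]; lo=2,mid=6 → 6 6 7 7 7 7 6 6 6 6 7 7
arr[mid]=6<7: swap arr[2],arr[6]; lo=3,mid=7 → 6 6 6 7 7 7 7 6 6 6 7 7
arr[mid]=6<7: swap arr[3],arr[7]; lo=4,mid=8 → 6 6 6 6 7 7 7 7 6 6 7 7
arr[mid]=6<7: swap arr[4],arr[8]; lo=5,mid=9 → 6 6 6 6 6 7 7 7 7 6 7 7
arr[mid]=6<7: swap arr[5],arr[9]; lo=6,mid=10 → 6 6 6 6 6 6 7 7 7 7 7 7
arr[mid]=7=7: mid=11
arr[mid]=7=7: mid=12
end: lo=6, hi=11; arr = 6 6 6 6 6 6 7 7 7 7 7 7

6 6 6 6 6 6 7 7 7 7 7 7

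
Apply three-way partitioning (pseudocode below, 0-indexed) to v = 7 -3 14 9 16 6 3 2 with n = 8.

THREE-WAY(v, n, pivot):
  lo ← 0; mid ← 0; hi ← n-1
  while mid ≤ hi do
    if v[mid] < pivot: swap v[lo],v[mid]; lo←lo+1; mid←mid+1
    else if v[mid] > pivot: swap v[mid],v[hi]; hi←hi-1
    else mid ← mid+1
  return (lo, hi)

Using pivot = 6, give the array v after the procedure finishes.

lo=0 mid=0 hi=7
7>6: swap(0,7), hi=6 ⇒ 2 -3 14 9 16 6 3 7
2<6: swap(0,0), lo=1 mid=1 ⇒ 2 -3 14 9 16 6 3 7
-3<6: swap(1,1), lo=2 mid=2 ⇒ 2 -3 14 9 16 6 3 7
14>6: swap(2,6), hi=5 ⇒ 2 -3 3 9 16 6 14 7
3<6: swap(2,2), lo=3 mid=3 ⇒ 2 -3 3 9 16 6 14 7
9>6: swap(3,5), hi=4 ⇒ 2 -3 3 6 16 9 14 7
6=6: mid=4
16>6: swap(4,4), hi=3 ⇒ 2 -3 3 6 16 9 14 7
done. lo=3 hi=3; v=2 -3 3 6 16 9 14 7

2 -3 3 6 16 9 14 7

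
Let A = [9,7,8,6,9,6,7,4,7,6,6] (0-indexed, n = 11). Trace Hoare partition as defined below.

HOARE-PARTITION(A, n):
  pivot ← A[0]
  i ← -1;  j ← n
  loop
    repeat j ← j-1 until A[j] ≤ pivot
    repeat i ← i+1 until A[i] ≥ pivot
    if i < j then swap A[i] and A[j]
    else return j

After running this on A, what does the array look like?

[6,7,8,6,6,6,7,4,7,9,9]

pivot=9
j stops at 10 (6), i stops at 0 (9); swap ⇒ [6,7,8,6,9,6,7,4,7,6,9]
j stops at 9 (6), i stops at 4 (9); swap ⇒ [6,7,8,6,6,6,7,4,7,9,9]
j stops at 8, i stops at 9; i≥j ⇒ return 8. A=[6,7,8,6,6,6,7,4,7,9,9]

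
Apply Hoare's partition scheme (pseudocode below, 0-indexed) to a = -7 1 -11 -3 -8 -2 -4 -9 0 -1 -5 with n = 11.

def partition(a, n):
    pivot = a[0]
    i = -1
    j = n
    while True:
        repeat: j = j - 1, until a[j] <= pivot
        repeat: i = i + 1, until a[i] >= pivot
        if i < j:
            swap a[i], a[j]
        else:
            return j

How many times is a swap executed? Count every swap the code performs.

2

pivot=-7
j stops at 7 (-9), i stops at 0 (-7); swap ⇒ -9 1 -11 -3 -8 -2 -4 -7 0 -1 -5
j stops at 4 (-8), i stops at 1 (1); swap ⇒ -9 -8 -11 -3 1 -2 -4 -7 0 -1 -5
j stops at 2, i stops at 3; i≥j ⇒ return 2. a=-9 -8 -11 -3 1 -2 -4 -7 0 -1 -5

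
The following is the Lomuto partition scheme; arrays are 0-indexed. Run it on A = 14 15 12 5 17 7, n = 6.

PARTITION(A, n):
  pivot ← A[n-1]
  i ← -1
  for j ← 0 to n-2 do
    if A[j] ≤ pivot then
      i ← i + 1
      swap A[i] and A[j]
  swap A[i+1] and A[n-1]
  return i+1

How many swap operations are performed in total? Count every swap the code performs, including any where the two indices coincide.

2

pivot = A[5] = 7; i = -1
j=0: A[0]=14 > 7 → no swap
j=1: A[1]=15 > 7 → no swap
j=2: A[2]=12 > 7 → no swap
j=3: A[3]=5 ≤ 7 → i=0, swap A[0],A[3] → 5 15 12 14 17 7
j=4: A[4]=17 > 7 → no swap
final swap A[1],A[5] → 5 7 12 14 17 15; return 1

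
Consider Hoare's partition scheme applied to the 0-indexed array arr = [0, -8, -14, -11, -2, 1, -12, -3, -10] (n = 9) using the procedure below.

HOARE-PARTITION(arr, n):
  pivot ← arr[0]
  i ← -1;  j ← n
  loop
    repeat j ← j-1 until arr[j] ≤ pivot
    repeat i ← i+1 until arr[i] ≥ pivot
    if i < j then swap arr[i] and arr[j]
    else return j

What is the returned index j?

6

pivot=0
j stops at 8 (-10), i stops at 0 (0); swap ⇒ [-10, -8, -14, -11, -2, 1, -12, -3, 0]
j stops at 7 (-3), i stops at 5 (1); swap ⇒ [-10, -8, -14, -11, -2, -3, -12, 1, 0]
j stops at 6, i stops at 7; i≥j ⇒ return 6. arr=[-10, -8, -14, -11, -2, -3, -12, 1, 0]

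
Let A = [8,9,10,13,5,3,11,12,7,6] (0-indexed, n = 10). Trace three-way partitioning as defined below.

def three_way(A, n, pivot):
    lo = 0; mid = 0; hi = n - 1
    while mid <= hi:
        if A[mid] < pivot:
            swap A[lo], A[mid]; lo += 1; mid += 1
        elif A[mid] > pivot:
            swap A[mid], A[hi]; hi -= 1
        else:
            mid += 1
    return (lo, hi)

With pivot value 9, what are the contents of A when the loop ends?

lo=0 mid=0 hi=9
8<9: swap(0,0), lo=1 mid=1 ⇒ [8,9,10,13,5,3,11,12,7,6]
9=9: mid=2
10>9: swap(2,9), hi=8 ⇒ [8,9,6,13,5,3,11,12,7,10]
6<9: swap(1,2), lo=2 mid=3 ⇒ [8,6,9,13,5,3,11,12,7,10]
13>9: swap(3,8), hi=7 ⇒ [8,6,9,7,5,3,11,12,13,10]
7<9: swap(2,3), lo=3 mid=4 ⇒ [8,6,7,9,5,3,11,12,13,10]
5<9: swap(3,4), lo=4 mid=5 ⇒ [8,6,7,5,9,3,11,12,13,10]
3<9: swap(4,5), lo=5 mid=6 ⇒ [8,6,7,5,3,9,11,12,13,10]
11>9: swap(6,7), hi=6 ⇒ [8,6,7,5,3,9,12,11,13,10]
12>9: swap(6,6), hi=5 ⇒ [8,6,7,5,3,9,12,11,13,10]
done. lo=5 hi=5; A=[8,6,7,5,3,9,12,11,13,10]

[8,6,7,5,3,9,12,11,13,10]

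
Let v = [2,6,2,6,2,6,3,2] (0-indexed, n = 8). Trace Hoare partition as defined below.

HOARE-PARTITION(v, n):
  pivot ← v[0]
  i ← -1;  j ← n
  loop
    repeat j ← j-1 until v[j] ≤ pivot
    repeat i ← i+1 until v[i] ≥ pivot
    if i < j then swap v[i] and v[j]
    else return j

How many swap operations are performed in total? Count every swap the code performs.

2

pivot=2
j stops at 7 (2), i stops at 0 (2); swap ⇒ [2,6,2,6,2,6,3,2]
j stops at 4 (2), i stops at 1 (6); swap ⇒ [2,2,2,6,6,6,3,2]
j stops at 2, i stops at 2; i≥j ⇒ return 2. v=[2,2,2,6,6,6,3,2]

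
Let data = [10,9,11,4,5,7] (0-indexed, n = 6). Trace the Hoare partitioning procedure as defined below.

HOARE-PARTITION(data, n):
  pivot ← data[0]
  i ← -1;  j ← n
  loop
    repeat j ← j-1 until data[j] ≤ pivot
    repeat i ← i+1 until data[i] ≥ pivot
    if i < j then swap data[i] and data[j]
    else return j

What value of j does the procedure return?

3

pivot = data[0] = 10; i = -1, j = 6
j→5 (data[5]=7≤10), i→0 (data[0]=10≥10); i<j, swap → [7,9,11,4,5,10]
j→4 (data[4]=5≤10), i→2 (data[2]=11≥10); i<j, swap → [7,9,5,4,11,10]
j→3, i→4; i≥j, return j=3. data = [7,9,5,4,11,10]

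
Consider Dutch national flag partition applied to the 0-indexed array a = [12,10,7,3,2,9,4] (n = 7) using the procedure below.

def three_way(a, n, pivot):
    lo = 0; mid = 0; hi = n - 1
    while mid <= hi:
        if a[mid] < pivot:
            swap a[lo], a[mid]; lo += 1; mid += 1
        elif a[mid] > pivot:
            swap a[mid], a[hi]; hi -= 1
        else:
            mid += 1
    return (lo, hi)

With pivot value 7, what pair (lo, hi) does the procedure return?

lo=0 mid=0 hi=6
12>7: swap(0,6), hi=5 ⇒ [4,10,7,3,2,9,12]
4<7: swap(0,0), lo=1 mid=1 ⇒ [4,10,7,3,2,9,12]
10>7: swap(1,5), hi=4 ⇒ [4,9,7,3,2,10,12]
9>7: swap(1,4), hi=3 ⇒ [4,2,7,3,9,10,12]
2<7: swap(1,1), lo=2 mid=2 ⇒ [4,2,7,3,9,10,12]
7=7: mid=3
3<7: swap(2,3), lo=3 mid=4 ⇒ [4,2,3,7,9,10,12]
done. lo=3 hi=3; a=[4,2,3,7,9,10,12]

(3, 3)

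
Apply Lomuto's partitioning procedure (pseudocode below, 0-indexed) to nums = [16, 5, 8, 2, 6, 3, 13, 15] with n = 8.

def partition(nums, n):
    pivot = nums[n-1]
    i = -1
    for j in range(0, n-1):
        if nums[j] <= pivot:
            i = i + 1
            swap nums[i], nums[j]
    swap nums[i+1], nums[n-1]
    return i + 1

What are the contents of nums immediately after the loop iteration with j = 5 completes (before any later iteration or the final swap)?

[5, 8, 2, 6, 3, 16, 13, 15]

pivot=15, i=-1
j=0: 16>15, skip
j=1: 5≤15, i=0, swap(0,1) ⇒ [5, 16, 8, 2, 6, 3, 13, 15]
j=2: 8≤15, i=1, swap(1,2) ⇒ [5, 8, 16, 2, 6, 3, 13, 15]
j=3: 2≤15, i=2, swap(2,3) ⇒ [5, 8, 2, 16, 6, 3, 13, 15]
j=4: 6≤15, i=3, swap(3,4) ⇒ [5, 8, 2, 6, 16, 3, 13, 15]
j=5: 3≤15, i=4, swap(4,5) ⇒ [5, 8, 2, 6, 3, 16, 13, 15]
(after j=5) nums = [5, 8, 2, 6, 3, 16, 13, 15]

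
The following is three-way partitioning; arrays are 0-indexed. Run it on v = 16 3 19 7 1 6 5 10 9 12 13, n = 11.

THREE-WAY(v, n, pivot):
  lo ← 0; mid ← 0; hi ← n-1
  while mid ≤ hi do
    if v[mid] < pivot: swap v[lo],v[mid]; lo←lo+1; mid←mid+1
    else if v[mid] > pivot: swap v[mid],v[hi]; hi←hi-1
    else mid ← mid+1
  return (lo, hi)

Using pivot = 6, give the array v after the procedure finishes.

pivot = 6; lo=0, mid=0, hi=10
v[mid]=16>6: swap v[0],v[10]; hi=9 → 13 3 19 7 1 6 5 10 9 12 16
v[mid]=13>6: swap v[0],v[9]; hi=8 → 12 3 19 7 1 6 5 10 9 13 16
v[mid]=12>6: swap v[0],v[8]; hi=7 → 9 3 19 7 1 6 5 10 12 13 16
v[mid]=9>6: swap v[0],v[7]; hi=6 → 10 3 19 7 1 6 5 9 12 13 16
v[mid]=10>6: swap v[0],v[6]; hi=5 → 5 3 19 7 1 6 10 9 12 13 16
v[mid]=5<6: swap v[0],v[0]; lo=1,mid=1 → 5 3 19 7 1 6 10 9 12 13 16
v[mid]=3<6: swap v[1],v[1]; lo=2,mid=2 → 5 3 19 7 1 6 10 9 12 13 16
v[mid]=19>6: swap v[2],v[5]; hi=4 → 5 3 6 7 1 19 10 9 12 13 16
v[mid]=6=6: mid=3
v[mid]=7>6: swap v[3],v[4]; hi=3 → 5 3 6 1 7 19 10 9 12 13 16
v[mid]=1<6: swap v[2],v[3]; lo=3,mid=4 → 5 3 1 6 7 19 10 9 12 13 16
end: lo=3, hi=3; v = 5 3 1 6 7 19 10 9 12 13 16

5 3 1 6 7 19 10 9 12 13 16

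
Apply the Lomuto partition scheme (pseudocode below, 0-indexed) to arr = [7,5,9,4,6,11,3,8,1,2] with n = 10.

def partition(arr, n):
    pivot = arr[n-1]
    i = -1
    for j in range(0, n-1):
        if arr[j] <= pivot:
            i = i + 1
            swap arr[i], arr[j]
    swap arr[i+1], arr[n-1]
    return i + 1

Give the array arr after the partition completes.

[1,2,9,4,6,11,3,8,7,5]

pivot=2, i=-1
j=0: 7>2, skip
j=1: 5>2, skip
j=2: 9>2, skip
j=3: 4>2, skip
j=4: 6>2, skip
j=5: 11>2, skip
j=6: 3>2, skip
j=7: 8>2, skip
j=8: 1≤2, i=0, swap(0,8) ⇒ [1,5,9,4,6,11,3,8,7,2]
swap(1,9) ⇒ [1,2,9,4,6,11,3,8,7,5]; return 1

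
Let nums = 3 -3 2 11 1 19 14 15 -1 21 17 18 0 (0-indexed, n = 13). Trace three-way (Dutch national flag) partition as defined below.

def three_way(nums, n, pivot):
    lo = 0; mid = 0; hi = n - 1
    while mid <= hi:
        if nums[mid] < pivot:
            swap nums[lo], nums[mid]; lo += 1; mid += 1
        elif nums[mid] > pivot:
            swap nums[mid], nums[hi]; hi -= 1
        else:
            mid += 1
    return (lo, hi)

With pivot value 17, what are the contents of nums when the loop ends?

3 -3 2 11 1 0 14 15 -1 17 18 21 19

lo=0 mid=0 hi=12
3<17: swap(0,0), lo=1 mid=1 ⇒ 3 -3 2 11 1 19 14 15 -1 21 17 18 0
-3<17: swap(1,1), lo=2 mid=2 ⇒ 3 -3 2 11 1 19 14 15 -1 21 17 18 0
2<17: swap(2,2), lo=3 mid=3 ⇒ 3 -3 2 11 1 19 14 15 -1 21 17 18 0
11<17: swap(3,3), lo=4 mid=4 ⇒ 3 -3 2 11 1 19 14 15 -1 21 17 18 0
1<17: swap(4,4), lo=5 mid=5 ⇒ 3 -3 2 11 1 19 14 15 -1 21 17 18 0
19>17: swap(5,12), hi=11 ⇒ 3 -3 2 11 1 0 14 15 -1 21 17 18 19
0<17: swap(5,5), lo=6 mid=6 ⇒ 3 -3 2 11 1 0 14 15 -1 21 17 18 19
14<17: swap(6,6), lo=7 mid=7 ⇒ 3 -3 2 11 1 0 14 15 -1 21 17 18 19
15<17: swap(7,7), lo=8 mid=8 ⇒ 3 -3 2 11 1 0 14 15 -1 21 17 18 19
-1<17: swap(8,8), lo=9 mid=9 ⇒ 3 -3 2 11 1 0 14 15 -1 21 17 18 19
21>17: swap(9,11), hi=10 ⇒ 3 -3 2 11 1 0 14 15 -1 18 17 21 19
18>17: swap(9,10), hi=9 ⇒ 3 -3 2 11 1 0 14 15 -1 17 18 21 19
17=17: mid=10
done. lo=9 hi=9; nums=3 -3 2 11 1 0 14 15 -1 17 18 21 19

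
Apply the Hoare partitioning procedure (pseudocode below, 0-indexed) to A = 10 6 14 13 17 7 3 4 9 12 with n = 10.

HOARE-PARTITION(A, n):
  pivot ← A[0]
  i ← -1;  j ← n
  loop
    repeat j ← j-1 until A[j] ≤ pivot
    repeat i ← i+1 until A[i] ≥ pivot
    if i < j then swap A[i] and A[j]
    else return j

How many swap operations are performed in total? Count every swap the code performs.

4

pivot = A[0] = 10; i = -1, j = 10
j→8 (A[8]=9≤10), i→0 (A[0]=10≥10); i<j, swap → 9 6 14 13 17 7 3 4 10 12
j→7 (A[7]=4≤10), i→2 (A[2]=14≥10); i<j, swap → 9 6 4 13 17 7 3 14 10 12
j→6 (A[6]=3≤10), i→3 (A[3]=13≥10); i<j, swap → 9 6 4 3 17 7 13 14 10 12
j→5 (A[5]=7≤10), i→4 (A[4]=17≥10); i<j, swap → 9 6 4 3 7 17 13 14 10 12
j→4, i→5; i≥j, return j=4. A = 9 6 4 3 7 17 13 14 10 12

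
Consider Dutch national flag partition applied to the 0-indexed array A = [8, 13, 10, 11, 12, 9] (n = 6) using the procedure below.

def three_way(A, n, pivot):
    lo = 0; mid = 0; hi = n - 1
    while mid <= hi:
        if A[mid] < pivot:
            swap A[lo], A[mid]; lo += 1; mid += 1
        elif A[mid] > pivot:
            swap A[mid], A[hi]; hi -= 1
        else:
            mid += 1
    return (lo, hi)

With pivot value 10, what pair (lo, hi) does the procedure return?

(2, 2)

pivot = 10; lo=0, mid=0, hi=5
A[mid]=8<10: swap A[0],A[0]; lo=1,mid=1 → [8, 13, 10, 11, 12, 9]
A[mid]=13>10: swap A[1],A[5]; hi=4 → [8, 9, 10, 11, 12, 13]
A[mid]=9<10: swap A[1],A[1]; lo=2,mid=2 → [8, 9, 10, 11, 12, 13]
A[mid]=10=10: mid=3
A[mid]=11>10: swap A[3],A[4]; hi=3 → [8, 9, 10, 12, 11, 13]
A[mid]=12>10: swap A[3],A[3]; hi=2 → [8, 9, 10, 12, 11, 13]
end: lo=2, hi=2; A = [8, 9, 10, 12, 11, 13]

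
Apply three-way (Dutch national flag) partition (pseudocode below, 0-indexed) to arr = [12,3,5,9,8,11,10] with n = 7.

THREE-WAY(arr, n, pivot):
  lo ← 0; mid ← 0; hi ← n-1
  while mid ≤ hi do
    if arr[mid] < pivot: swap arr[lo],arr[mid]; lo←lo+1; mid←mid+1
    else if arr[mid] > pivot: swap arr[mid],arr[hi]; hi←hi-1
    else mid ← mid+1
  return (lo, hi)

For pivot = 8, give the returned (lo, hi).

(2, 2)

lo=0 mid=0 hi=6
12>8: swap(0,6), hi=5 ⇒ [10,3,5,9,8,11,12]
10>8: swap(0,5), hi=4 ⇒ [11,3,5,9,8,10,12]
11>8: swap(0,4), hi=3 ⇒ [8,3,5,9,11,10,12]
8=8: mid=1
3<8: swap(0,1), lo=1 mid=2 ⇒ [3,8,5,9,11,10,12]
5<8: swap(1,2), lo=2 mid=3 ⇒ [3,5,8,9,11,10,12]
9>8: swap(3,3), hi=2 ⇒ [3,5,8,9,11,10,12]
done. lo=2 hi=2; arr=[3,5,8,9,11,10,12]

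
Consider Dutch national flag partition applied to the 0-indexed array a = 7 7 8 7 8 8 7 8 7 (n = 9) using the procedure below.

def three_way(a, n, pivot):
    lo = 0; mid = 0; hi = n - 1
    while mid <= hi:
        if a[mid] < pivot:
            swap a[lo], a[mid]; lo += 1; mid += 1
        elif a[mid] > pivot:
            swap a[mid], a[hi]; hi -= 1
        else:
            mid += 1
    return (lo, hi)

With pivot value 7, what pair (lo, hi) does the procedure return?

(0, 4)

lo=0 mid=0 hi=8
7=7: mid=1
7=7: mid=2
8>7: swap(2,8), hi=7 ⇒ 7 7 7 7 8 8 7 8 8
7=7: mid=3
7=7: mid=4
8>7: swap(4,7), hi=6 ⇒ 7 7 7 7 8 8 7 8 8
8>7: swap(4,6), hi=5 ⇒ 7 7 7 7 7 8 8 8 8
7=7: mid=5
8>7: swap(5,5), hi=4 ⇒ 7 7 7 7 7 8 8 8 8
done. lo=0 hi=4; a=7 7 7 7 7 8 8 8 8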